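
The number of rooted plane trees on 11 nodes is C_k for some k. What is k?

Rooted ordered (plane) trees on m nodes have m−1 edges and are counted by C_{m−1}; m = 11 gives C_10.

10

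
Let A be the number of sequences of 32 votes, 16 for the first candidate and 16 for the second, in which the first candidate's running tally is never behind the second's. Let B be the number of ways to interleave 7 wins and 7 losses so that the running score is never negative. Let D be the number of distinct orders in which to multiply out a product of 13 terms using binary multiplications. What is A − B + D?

Ballot sequences with n votes each where one side never trails are Dyck words, counted by C_n; here n = 16. So A = C_16 = 35357670.
Reading a vote for the leader as '(' and for the other as ')' turns such a sequence into a balanced string of 7 pairs, so the count is C_7. So B = C_7 = 429.
Ways to associate a product of 13 factors correspond to binary trees on 13 leaves, so the count is C_12. So D = C_12 = 208012.
A − B + D = 35357670 − 429 + 208012 = 35565253.

35565253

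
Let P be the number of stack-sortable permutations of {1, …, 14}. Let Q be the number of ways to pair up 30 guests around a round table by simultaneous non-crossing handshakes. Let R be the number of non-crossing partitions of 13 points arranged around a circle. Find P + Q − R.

11626385

By Knuth's characterisation, the stack-sortable permutations of length 14 are the 231-avoiders, numbering C_14. So P = C_14 = 2674440.
Non-crossing handshake pairings of 2n people are counted by C_n; 30 people gives n = 15. So Q = C_15 = 9694845.
Non-crossing partitions of an n-element set are counted by C_n; here n = 13. So R = C_13 = 742900.
P + Q − R = 2674440 + 9694845 − 742900 = 11626385.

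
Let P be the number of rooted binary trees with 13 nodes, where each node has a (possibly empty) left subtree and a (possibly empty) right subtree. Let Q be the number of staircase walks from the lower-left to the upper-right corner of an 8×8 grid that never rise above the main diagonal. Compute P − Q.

741470

There are C_n binary search tree shapes on n keys; with n = 13 that is C_13. So P = C_13 = 742900.
Monotone paths in an n×n grid that stay weakly below the diagonal are counted by C_n; here n = 8. So Q = C_8 = 1430.
P − Q = 742900 − 1430 = 741470.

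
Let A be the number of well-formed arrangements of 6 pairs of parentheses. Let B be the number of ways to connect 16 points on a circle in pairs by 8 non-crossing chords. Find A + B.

A balanced arrangement of 6 bracket pairs is a Dyck word of semilength 6, so the count is C_6. So A = C_6 = 132.
Pairing 16 circle points by 8 non-crossing chords gives C_8 matchings. So B = C_8 = 1430.
A + B = 132 + 1430 = 1562.

1562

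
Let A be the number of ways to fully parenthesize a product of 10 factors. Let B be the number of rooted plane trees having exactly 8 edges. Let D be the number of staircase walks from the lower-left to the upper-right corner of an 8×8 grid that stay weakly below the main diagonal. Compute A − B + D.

4862

Parenthesizations of m factors correspond to full binary trees with m leaves, counted by C_{m−1}; m = 10 gives C_9. So A = C_9 = 4862.
A rooted plane tree with 8 edges has 9 nodes, and the count is C_8. So B = C_8 = 1430.
Sub-diagonal monotone paths from (0,0) to (8,8) biject with Dyck paths of semilength 8, giving C_8. So D = C_8 = 1430.
A − B + D = 4862 − 1430 + 1430 = 4862.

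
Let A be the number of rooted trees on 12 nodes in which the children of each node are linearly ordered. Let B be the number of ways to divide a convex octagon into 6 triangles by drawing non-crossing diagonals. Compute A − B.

58654

Rooted ordered (plane) trees on m nodes have m−1 edges and are counted by C_{m−1}; m = 12 gives C_11. So A = C_11 = 58786.
The number of triangulations of an 8-gon is the Catalan number C_6 (index = sides − 2). So B = C_6 = 132.
A − B = 58786 − 132 = 58654.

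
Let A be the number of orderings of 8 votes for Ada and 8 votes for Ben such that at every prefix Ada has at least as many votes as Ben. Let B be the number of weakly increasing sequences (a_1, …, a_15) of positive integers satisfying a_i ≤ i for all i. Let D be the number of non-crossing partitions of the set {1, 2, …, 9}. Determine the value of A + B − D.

9691413

Reading a vote for the leader as '(' and for the other as ')' turns such a sequence into a balanced string of 8 pairs, so the count is C_8. So A = C_8 = 1430.
Such sub-staircase sequences of length n are counted by C_n; here n = 15. So B = C_15 = 9694845.
Non-crossing partitions of an n-element set are counted by C_n; here n = 9. So D = C_9 = 4862.
A + B − D = 1430 + 9694845 − 4862 = 9691413.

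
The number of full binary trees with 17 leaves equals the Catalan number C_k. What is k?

16

A full binary tree with L leaves has L−1 internal nodes and is counted by C_{L−1}; L = 17 gives C_16.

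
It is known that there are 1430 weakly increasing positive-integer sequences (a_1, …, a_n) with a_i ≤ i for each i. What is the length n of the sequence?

Such sub-staircase sequences of length n are counted by C_n; 1430 = C_8.

8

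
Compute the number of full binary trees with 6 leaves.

42

A full binary tree with L leaves has L−1 internal nodes and is counted by C_{L−1}; L = 6 gives C_5.
C_5 = C(10,5)/6 = 252/6 = 42.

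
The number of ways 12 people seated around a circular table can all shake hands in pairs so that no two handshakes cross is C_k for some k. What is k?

Non-crossing handshake pairings of 2n people are counted by C_n; 12 people gives n = 6.

6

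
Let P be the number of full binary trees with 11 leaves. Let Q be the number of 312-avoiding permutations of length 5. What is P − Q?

Full binary trees with 11 leaves have 11−1 = 10 internal nodes, so there are C_10 of them. So P = C_10 = 16796.
Permutations of [n] avoiding any single length-3 pattern are counted by C_n; here n = 5. So Q = C_5 = 42.
P − Q = 16796 − 42 = 16754.

16754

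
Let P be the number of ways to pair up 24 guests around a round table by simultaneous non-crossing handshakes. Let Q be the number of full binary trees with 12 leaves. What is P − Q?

With 24 = 2·12 people, non-crossing handshake pairings are non-crossing perfect matchings on a circle, counted by C_12. So P = C_12 = 208012.
Full binary trees with 12 leaves have 12−1 = 11 internal nodes, so there are C_11 of them. So Q = C_11 = 58786.
P − Q = 208012 − 58786 = 149226.

149226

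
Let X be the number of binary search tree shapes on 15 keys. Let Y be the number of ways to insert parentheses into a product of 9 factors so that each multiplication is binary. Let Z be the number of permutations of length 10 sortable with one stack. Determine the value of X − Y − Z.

9676619

There are C_n binary search tree shapes on n keys; with n = 15 that is C_15. So X = C_15 = 9694845.
Bracketing 9 factors into binary products is counted by C_{9−1} = C_8. So Y = C_8 = 1430.
By Knuth's characterisation, the stack-sortable permutations of length 10 are the 231-avoiders, numbering C_10. So Z = C_10 = 16796.
X − Y − Z = 9694845 − 1430 − 16796 = 9676619.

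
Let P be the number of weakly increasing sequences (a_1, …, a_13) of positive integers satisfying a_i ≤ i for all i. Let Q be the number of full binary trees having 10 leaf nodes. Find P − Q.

738038

Such sub-staircase sequences of length n are counted by C_n; here n = 13. So P = C_13 = 742900.
A full binary tree with L leaves has L−1 internal nodes and is counted by C_{L−1}; L = 10 gives C_9. So Q = C_9 = 4862.
P − Q = 742900 − 4862 = 738038.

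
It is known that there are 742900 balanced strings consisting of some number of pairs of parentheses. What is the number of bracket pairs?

Balanced strings of n bracket-pairs are counted by C_n; 742900 = C_13.

13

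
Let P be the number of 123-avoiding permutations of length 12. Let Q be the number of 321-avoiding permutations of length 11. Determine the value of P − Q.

Permutations of [n] avoiding any single length-3 pattern are counted by C_n; here n = 12. So P = C_12 = 208012.
For any fixed pattern of length 3, the pattern-avoiding permutations of [11] number C_11. So Q = C_11 = 58786.
P − Q = 208012 − 58786 = 149226.

149226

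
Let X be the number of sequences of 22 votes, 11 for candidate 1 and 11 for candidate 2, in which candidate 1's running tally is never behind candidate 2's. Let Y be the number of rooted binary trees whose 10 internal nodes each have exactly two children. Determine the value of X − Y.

Ballot sequences with n votes each where one side never trails are Dyck words, counted by C_n; here n = 11. So X = C_11 = 58786.
The number of full binary trees on 10 internal nodes is the Catalan number C_10. So Y = C_10 = 16796.
X − Y = 58786 − 16796 = 41990.

41990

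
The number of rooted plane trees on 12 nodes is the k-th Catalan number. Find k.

11

A rooted plane tree on 12 nodes has 11 edges, and such trees are counted by C_11.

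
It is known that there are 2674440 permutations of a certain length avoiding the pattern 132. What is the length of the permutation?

Permutations of [n] avoiding a fixed length-3 pattern are counted by C_n. Since C_14 = 2674440, the index is 14.

14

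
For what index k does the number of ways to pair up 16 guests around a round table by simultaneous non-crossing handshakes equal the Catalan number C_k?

8

Non-crossing handshake pairings of 2n people are counted by C_n; 16 people gives n = 8.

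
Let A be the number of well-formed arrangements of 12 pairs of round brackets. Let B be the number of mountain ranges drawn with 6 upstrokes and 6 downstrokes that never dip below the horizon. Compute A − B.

207880

With 12 pairs the number of balanced bracket strings is the Catalan number C_12. So A = C_12 = 208012.
Paths of 6 up- and 6 down-steps that never dip below the axis are Dyck paths; their count is C_6. So B = C_6 = 132.
A − B = 208012 − 132 = 207880.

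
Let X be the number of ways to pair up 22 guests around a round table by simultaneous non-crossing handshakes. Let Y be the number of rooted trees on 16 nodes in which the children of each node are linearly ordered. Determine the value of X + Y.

Non-crossing handshake pairings of 2n people are counted by C_n; 22 people gives n = 11. So X = C_11 = 58786.
A rooted plane tree on 16 nodes has 15 edges, and such trees are counted by C_15. So Y = C_15 = 9694845.
X + Y = 58786 + 9694845 = 9753631.

9753631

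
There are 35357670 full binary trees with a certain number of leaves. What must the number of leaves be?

17

Full binary trees with L leaves are counted by C_{L−1}; 35357670 = C_16.
So the index is 16, and the number of leaves is 16 + 1 = 17.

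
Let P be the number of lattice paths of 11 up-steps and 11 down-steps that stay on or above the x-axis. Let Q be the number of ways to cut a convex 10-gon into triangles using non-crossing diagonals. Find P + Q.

A Dyck path with 11 up-steps and 11 down-steps has semilength 11, so there are C_11 of them. So P = C_11 = 58786.
A convex 10-gon is triangulated into 8 triangles, and the number of such triangulations is the Catalan number C_{10−2} = C_8. So Q = C_8 = 1430.
P + Q = 58786 + 1430 = 60216.

60216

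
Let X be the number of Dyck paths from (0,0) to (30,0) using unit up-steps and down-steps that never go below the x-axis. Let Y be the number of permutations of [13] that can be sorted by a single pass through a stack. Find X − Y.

Dyck paths of semilength n (length 2n) are counted by C_n; here n = 15. So X = C_15 = 9694845.
Stack-sortable permutations are exactly the 231-avoiding ones, counted by C_n; here n = 13. So Y = C_13 = 742900.
X − Y = 9694845 − 742900 = 8951945.

8951945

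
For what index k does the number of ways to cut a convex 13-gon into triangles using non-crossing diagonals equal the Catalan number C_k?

A convex 13-gon is triangulated into 11 triangles, and the number of such triangulations is the Catalan number C_{13−2} = C_11.

11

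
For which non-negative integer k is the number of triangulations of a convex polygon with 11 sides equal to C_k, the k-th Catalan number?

Triangulations of a convex m-gon are counted by C_{m−2}; with m = 11 this is C_9.

9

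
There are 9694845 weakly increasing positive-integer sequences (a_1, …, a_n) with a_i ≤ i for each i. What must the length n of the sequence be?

Such sub-staircase sequences of length n are counted by C_n, and C_15 = 9694845.

15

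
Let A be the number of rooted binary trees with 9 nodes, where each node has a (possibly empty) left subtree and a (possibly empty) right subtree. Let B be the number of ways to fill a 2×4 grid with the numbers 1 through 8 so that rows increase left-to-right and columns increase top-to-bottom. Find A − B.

4848

Rooted binary trees with 9 nodes (each child slot possibly empty) number C_9. So A = C_9 = 4862.
Standard Young tableaux of shape 2×n are counted by C_n; here n = 4. So B = C_4 = 14.
A − B = 4862 − 14 = 4848.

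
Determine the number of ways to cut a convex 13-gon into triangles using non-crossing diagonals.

Triangulations of a convex m-gon are counted by C_{m−2}; with m = 13 this is C_11.
C_11 = 58786.

58786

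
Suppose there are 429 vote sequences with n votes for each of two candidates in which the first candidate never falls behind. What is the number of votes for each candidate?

7

Such ballot sequences with n votes each are counted by C_n; 429 = C_7.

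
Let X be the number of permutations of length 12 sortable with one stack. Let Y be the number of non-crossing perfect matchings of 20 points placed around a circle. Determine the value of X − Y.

191216

Stack-sortable permutations are exactly the 231-avoiding ones, counted by C_n; here n = 12. So X = C_12 = 208012.
Pairing 20 circle points by 10 non-crossing chords gives C_10 matchings. So Y = C_10 = 16796.
X − Y = 208012 − 16796 = 191216.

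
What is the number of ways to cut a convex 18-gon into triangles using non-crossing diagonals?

35357670

The number of triangulations of an 18-gon is the Catalan number C_16 (index = sides − 2).
C_16 = C(32,16)/17 = 601080390/17 = 35357670.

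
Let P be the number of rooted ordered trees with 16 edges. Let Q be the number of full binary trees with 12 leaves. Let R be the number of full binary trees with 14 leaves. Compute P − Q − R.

34555984

Rooted ordered trees with n edges are counted by C_n; here n = 16. So P = C_16 = 35357670.
A full binary tree with L leaves has L−1 internal nodes and is counted by C_{L−1}; L = 12 gives C_11. So Q = C_11 = 58786.
A full binary tree with L leaves has L−1 internal nodes and is counted by C_{L−1}; L = 14 gives C_13. So R = C_13 = 742900.
P − Q − R = 35357670 − 58786 − 742900 = 34555984.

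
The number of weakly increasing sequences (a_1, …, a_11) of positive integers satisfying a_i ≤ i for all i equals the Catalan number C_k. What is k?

11

Such sub-staircase sequences of length n are counted by C_n; here n = 11.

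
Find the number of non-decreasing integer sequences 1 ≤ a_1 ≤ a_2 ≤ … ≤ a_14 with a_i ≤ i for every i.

2674440

Weakly increasing sequences with a_i ≤ i biject with Dyck paths of semilength 14, so there are C_14.
C_14 = C_13 · 2(2·13+1)/(13+2) = 742900 · 54/15 = 2674440.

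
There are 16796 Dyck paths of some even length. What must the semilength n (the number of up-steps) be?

Dyck paths of semilength n are counted by C_n, and C_10 = 16796.

10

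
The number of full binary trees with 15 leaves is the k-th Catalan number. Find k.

14

Full binary trees with 15 leaves have 15−1 = 14 internal nodes, so there are C_14 of them.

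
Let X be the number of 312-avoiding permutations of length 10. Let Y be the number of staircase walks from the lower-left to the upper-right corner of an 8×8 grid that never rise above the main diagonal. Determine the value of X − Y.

15366

Permutations of [n] avoiding any single length-3 pattern are counted by C_n; here n = 10. So X = C_10 = 16796.
Monotone paths in an n×n grid that stay weakly below the diagonal are counted by C_n; here n = 8. So Y = C_8 = 1430.
X − Y = 16796 − 1430 = 15366.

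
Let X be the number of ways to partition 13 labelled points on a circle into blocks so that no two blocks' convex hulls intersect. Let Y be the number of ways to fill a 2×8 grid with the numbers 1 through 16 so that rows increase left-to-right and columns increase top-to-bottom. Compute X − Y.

The non-crossing partitions of [13] form a lattice of size C_13. So X = C_13 = 742900.
By the hook-length formula (or a Dyck-path bijection), SYT of shape 2×8 number C_8. So Y = C_8 = 1430.
X − Y = 742900 − 1430 = 741470.

741470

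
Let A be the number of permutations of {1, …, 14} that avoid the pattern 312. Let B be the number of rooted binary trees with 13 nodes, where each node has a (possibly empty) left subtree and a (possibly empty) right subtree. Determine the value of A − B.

For any fixed pattern of length 3, the pattern-avoiding permutations of [14] number C_14. So A = C_14 = 2674440.
Rooted binary trees with 13 nodes (each child slot possibly empty) number C_13. So B = C_13 = 742900.
A − B = 2674440 − 742900 = 1931540.

1931540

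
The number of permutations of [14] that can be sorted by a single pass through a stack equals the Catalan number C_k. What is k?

Stack-sortable permutations are exactly the 231-avoiding ones, counted by C_n; here n = 14.

14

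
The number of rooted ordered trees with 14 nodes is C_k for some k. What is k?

Rooted ordered (plane) trees on m nodes have m−1 edges and are counted by C_{m−1}; m = 14 gives C_13.

13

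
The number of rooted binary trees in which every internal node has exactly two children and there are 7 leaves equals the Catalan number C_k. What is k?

Full binary trees with 7 leaves have 7−1 = 6 internal nodes, so there are C_6 of them.

6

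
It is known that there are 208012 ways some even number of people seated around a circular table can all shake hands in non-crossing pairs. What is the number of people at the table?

24

Non-crossing handshake pairings of 2n people are counted by C_n. The Catalan number equal to 208012 is C_12.
So n = 12, and there are 2n = 24 people.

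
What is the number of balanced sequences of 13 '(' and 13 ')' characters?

742900

With 13 pairs the number of balanced bracket strings is the Catalan number C_13.
C_13 = C_12 · 2(2·12+1)/(12+2) = 208012 · 50/14 = 742900.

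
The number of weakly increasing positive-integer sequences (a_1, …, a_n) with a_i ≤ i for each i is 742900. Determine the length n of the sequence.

Such sub-staircase sequences of length n are counted by C_n; 742900 = C_13.

13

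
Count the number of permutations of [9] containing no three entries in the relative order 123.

Permutations of [n] avoiding any single length-3 pattern are counted by C_n; here n = 9.
C_9 = 4862.

4862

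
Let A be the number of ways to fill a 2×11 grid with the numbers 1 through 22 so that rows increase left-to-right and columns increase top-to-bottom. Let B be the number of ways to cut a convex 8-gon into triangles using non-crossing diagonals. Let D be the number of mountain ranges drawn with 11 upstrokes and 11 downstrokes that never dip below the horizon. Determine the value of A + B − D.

By the hook-length formula (or a Dyck-path bijection), SYT of shape 2×11 number C_11. So A = C_11 = 58786.
A convex 8-gon is triangulated into 6 triangles, and the number of such triangulations is the Catalan number C_{8−2} = C_6. So B = C_6 = 132.
Dyck paths of semilength n (length 2n) are counted by C_n; here n = 11. So D = C_11 = 58786.
A + B − D = 58786 + 132 − 58786 = 132.

132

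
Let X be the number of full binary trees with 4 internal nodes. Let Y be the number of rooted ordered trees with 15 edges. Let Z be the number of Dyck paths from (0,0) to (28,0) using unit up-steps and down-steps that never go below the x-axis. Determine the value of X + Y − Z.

7020419

Full binary trees with n internal nodes are counted by C_n; here n = 4. So X = C_4 = 14.
Rooted ordered trees with n edges are counted by C_n; here n = 15. So Y = C_15 = 9694845.
Paths of 14 up- and 14 down-steps that never dip below the axis are Dyck paths; their count is C_14. So Z = C_14 = 2674440.
X + Y − Z = 14 + 9694845 − 2674440 = 7020419.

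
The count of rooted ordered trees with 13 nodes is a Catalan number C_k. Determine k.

12

Rooted ordered (plane) trees on m nodes have m−1 edges and are counted by C_{m−1}; m = 13 gives C_12.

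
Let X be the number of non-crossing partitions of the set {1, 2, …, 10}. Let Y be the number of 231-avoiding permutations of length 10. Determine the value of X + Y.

Non-crossing partitions of an n-element set are counted by C_n; here n = 10. So X = C_10 = 16796.
For any fixed pattern of length 3, the pattern-avoiding permutations of [10] number C_10. So Y = C_10 = 16796.
X + Y = 16796 + 16796 = 33592.

33592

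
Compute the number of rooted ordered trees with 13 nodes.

A rooted plane tree on 13 nodes has 12 edges, and such trees are counted by C_12.
C_12 = C(24,12)/13 = 2704156/13 = 208012.

208012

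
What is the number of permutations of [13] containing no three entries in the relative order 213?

Permutations of [n] avoiding any single length-3 pattern are counted by C_n; here n = 13.
C_13 = C(26,13)/14 = 10400600/14 = 742900.

742900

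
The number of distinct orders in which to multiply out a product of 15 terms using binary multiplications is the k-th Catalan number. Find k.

Ways to associate a product of 15 factors correspond to binary trees on 15 leaves, so the count is C_14.

14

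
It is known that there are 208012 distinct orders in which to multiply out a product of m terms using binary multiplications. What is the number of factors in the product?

13

Parenthesizations of m factors are counted by C_{m−1}. The Catalan number equal to 208012 is C_12.
So the index is 12, and the number of factors is 12 + 1 = 13.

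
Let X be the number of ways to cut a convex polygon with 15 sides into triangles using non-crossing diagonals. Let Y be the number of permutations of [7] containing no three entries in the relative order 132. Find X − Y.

742471

The number of triangulations of a 15-gon is the Catalan number C_13 (index = sides − 2). So X = C_13 = 742900.
Permutations of [n] avoiding any single length-3 pattern are counted by C_n; here n = 7. So Y = C_7 = 429.
X − Y = 742900 − 429 = 742471.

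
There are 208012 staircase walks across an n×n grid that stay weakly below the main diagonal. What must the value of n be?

12

Such diagonal-avoiding paths in an n×n grid are counted by C_n, and C_12 = 208012.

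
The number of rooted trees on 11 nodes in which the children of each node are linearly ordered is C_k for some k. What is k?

Rooted ordered (plane) trees on m nodes have m−1 edges and are counted by C_{m−1}; m = 11 gives C_10.

10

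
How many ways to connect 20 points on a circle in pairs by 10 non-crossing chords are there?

16796

Non-crossing perfect matchings of 2n points on a circle are counted by C_n; with 20 points, n = 10.
C_10 = C(20,10)/11 = 184756/11 = 16796.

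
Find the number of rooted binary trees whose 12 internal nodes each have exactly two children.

Full binary trees with n internal nodes are counted by C_n; here n = 12.
C_12 = C(24,12)/13 = 2704156/13 = 208012.

208012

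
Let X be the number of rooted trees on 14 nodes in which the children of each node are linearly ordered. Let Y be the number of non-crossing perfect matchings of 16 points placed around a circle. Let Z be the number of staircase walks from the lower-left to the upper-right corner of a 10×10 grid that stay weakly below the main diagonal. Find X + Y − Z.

727534

Rooted ordered (plane) trees on m nodes have m−1 edges and are counted by C_{m−1}; m = 14 gives C_13. So X = C_13 = 742900.
Pairing 16 circle points by 8 non-crossing chords gives C_8 matchings. So Y = C_8 = 1430.
Sub-diagonal monotone paths from (0,0) to (10,10) biject with Dyck paths of semilength 10, giving C_10. So Z = C_10 = 16796.
X + Y − Z = 742900 + 1430 − 16796 = 727534.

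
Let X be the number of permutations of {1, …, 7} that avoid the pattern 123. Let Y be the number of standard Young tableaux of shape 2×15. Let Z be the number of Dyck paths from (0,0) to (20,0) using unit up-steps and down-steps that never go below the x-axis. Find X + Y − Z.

9678478

For any fixed pattern of length 3, the pattern-avoiding permutations of [7] number C_7. So X = C_7 = 429.
Standard Young tableaux of shape 2×n are counted by C_n; here n = 15. So Y = C_15 = 9694845.
Paths of 10 up- and 10 down-steps that never dip below the axis are Dyck paths; their count is C_10. So Z = C_10 = 16796.
X + Y − Z = 429 + 9694845 − 16796 = 9678478.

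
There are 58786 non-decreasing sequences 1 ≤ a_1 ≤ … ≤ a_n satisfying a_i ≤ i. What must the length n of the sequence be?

11

Such sub-staircase sequences of length n are counted by C_n. The Catalan number equal to 58786 is C_11.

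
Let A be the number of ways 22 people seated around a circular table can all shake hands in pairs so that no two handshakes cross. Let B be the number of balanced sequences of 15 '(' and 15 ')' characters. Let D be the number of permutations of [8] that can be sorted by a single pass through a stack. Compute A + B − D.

9752201

Non-crossing handshake pairings of 2n people are counted by C_n; 22 people gives n = 11. So A = C_11 = 58786.
Balanced strings of n pairs of brackets are counted by C_n; here n = 15. So B = C_15 = 9694845.
By Knuth's characterisation, the stack-sortable permutations of length 8 are the 231-avoiders, numbering C_8. So D = C_8 = 1430.
A + B − D = 58786 + 9694845 − 1430 = 9752201.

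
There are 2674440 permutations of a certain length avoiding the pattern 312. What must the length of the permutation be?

14

Permutations of [n] avoiding a fixed length-3 pattern are counted by C_n, and C_14 = 2674440.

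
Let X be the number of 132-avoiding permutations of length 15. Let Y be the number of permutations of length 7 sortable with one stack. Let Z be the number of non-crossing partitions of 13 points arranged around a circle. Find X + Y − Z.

For any fixed pattern of length 3, the pattern-avoiding permutations of [15] number C_15. So X = C_15 = 9694845.
Stack-sortable permutations are exactly the 231-avoiding ones, counted by C_n; here n = 7. So Y = C_7 = 429.
The non-crossing partitions of [13] form a lattice of size C_13. So Z = C_13 = 742900.
X + Y − Z = 9694845 + 429 − 742900 = 8952374.

8952374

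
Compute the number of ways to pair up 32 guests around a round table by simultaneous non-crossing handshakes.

Non-crossing handshake pairings of 2n people are counted by C_n; 32 people gives n = 16.
C_16 = C_15 · 2(2·15+1)/(15+2) = 9694845 · 62/17 = 35357670.

35357670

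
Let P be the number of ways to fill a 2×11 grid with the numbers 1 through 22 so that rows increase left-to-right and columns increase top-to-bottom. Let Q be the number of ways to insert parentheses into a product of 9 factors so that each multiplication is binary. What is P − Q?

By the hook-length formula (or a Dyck-path bijection), SYT of shape 2×11 number C_11. So P = C_11 = 58786.
Bracketing 9 factors into binary products is counted by C_{9−1} = C_8. So Q = C_8 = 1430.
P − Q = 58786 − 1430 = 57356.

57356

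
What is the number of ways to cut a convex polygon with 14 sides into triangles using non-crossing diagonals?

208012

A convex 14-gon is triangulated into 12 triangles, and the number of such triangulations is the Catalan number C_{14−2} = C_12.
C_12 = C_11 · 2(2·11+1)/(11+2) = 58786 · 46/13 = 208012.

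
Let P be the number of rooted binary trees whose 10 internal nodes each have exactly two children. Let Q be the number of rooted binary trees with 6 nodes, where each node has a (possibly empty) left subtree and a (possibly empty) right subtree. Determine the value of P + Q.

16928

The number of full binary trees on 10 internal nodes is the Catalan number C_10. So P = C_10 = 16796.
There are C_n binary search tree shapes on n keys; with n = 6 that is C_6. So Q = C_6 = 132.
P + Q = 16796 + 132 = 16928.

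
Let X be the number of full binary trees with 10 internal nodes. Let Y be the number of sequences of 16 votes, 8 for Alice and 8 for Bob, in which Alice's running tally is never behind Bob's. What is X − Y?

15366

The number of full binary trees on 10 internal nodes is the Catalan number C_10. So X = C_10 = 16796.
Ballot sequences with n votes each where one side never trails are Dyck words, counted by C_n; here n = 8. So Y = C_8 = 1430.
X − Y = 16796 − 1430 = 15366.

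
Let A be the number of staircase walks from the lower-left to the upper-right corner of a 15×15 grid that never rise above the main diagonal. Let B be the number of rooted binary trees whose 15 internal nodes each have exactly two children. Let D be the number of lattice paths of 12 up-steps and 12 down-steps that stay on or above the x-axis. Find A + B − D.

19181678

Sub-diagonal monotone paths from (0,0) to (15,15) biject with Dyck paths of semilength 15, giving C_15. So A = C_15 = 9694845.
Full binary trees with n internal nodes are counted by C_n; here n = 15. So B = C_15 = 9694845.
Dyck paths of semilength n (length 2n) are counted by C_n; here n = 12. So D = C_12 = 208012.
A + B − D = 9694845 + 9694845 − 208012 = 19181678.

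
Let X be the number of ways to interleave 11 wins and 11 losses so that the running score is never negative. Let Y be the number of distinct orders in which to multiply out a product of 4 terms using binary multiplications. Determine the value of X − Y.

58781

Reading a vote for the leader as '(' and for the other as ')' turns such a sequence into a balanced string of 11 pairs, so the count is C_11. So X = C_11 = 58786.
Bracketing 4 factors into binary products is counted by C_{4−1} = C_3. So Y = C_3 = 5.
X − Y = 58786 − 5 = 58781.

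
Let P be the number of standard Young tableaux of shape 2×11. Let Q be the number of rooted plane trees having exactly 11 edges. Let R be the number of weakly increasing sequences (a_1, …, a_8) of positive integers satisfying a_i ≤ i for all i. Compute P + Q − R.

By the hook-length formula (or a Dyck-path bijection), SYT of shape 2×11 number C_11. So P = C_11 = 58786.
Rooted ordered trees with n edges are counted by C_n; here n = 11. So Q = C_11 = 58786.
Such sub-staircase sequences of length n are counted by C_n; here n = 8. So R = C_8 = 1430.
P + Q − R = 58786 + 58786 − 1430 = 116142.

116142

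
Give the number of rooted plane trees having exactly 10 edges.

A rooted plane tree with 10 edges has 11 nodes, and the count is C_10.
C_10 = C(20,10)/11 = 184756/11 = 16796.

16796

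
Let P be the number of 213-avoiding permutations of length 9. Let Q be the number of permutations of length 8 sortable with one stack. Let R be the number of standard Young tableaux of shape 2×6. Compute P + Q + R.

6424

Permutations of [n] avoiding any single length-3 pattern are counted by C_n; here n = 9. So P = C_9 = 4862.
Stack-sortable permutations are exactly the 231-avoiding ones, counted by C_n; here n = 8. So Q = C_8 = 1430.
By the hook-length formula (or a Dyck-path bijection), SYT of shape 2×6 number C_6. So R = C_6 = 132.
P + Q + R = 4862 + 1430 + 132 = 6424.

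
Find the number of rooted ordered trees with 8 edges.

Rooted ordered trees with n edges are counted by C_n; here n = 8.
C_8 = C_7 · 2(2·7+1)/(7+2) = 429 · 30/9 = 1430.

1430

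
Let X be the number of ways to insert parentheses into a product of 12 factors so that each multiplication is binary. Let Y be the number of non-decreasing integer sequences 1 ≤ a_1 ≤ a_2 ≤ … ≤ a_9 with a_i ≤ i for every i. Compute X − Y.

53924

Ways to associate a product of 12 factors correspond to binary trees on 12 leaves, so the count is C_11. So X = C_11 = 58786.
Weakly increasing sequences with a_i ≤ i biject with Dyck paths of semilength 9, so there are C_9. So Y = C_9 = 4862.
X − Y = 58786 − 4862 = 53924.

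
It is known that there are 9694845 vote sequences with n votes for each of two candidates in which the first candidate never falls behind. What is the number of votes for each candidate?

Such ballot sequences with n votes each are counted by C_n, and C_15 = 9694845.

15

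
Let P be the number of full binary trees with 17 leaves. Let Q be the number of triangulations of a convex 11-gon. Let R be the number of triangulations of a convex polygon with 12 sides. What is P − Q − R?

35336012

A full binary tree with L leaves has L−1 internal nodes and is counted by C_{L−1}; L = 17 gives C_16. So P = C_16 = 35357670.
A convex 11-gon is triangulated into 9 triangles, and the number of such triangulations is the Catalan number C_{11−2} = C_9. So Q = C_9 = 4862.
A convex 12-gon is triangulated into 10 triangles, and the number of such triangulations is the Catalan number C_{12−2} = C_10. So R = C_10 = 16796.
P − Q − R = 35357670 − 4862 − 16796 = 35336012.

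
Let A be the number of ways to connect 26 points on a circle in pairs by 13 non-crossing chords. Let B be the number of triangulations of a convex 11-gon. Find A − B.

Non-crossing perfect matchings of 2n points on a circle are counted by C_n; with 26 points, n = 13. So A = C_13 = 742900.
Triangulations of a convex m-gon are counted by C_{m−2}; with m = 11 this is C_9. So B = C_9 = 4862.
A − B = 742900 − 4862 = 738038.

738038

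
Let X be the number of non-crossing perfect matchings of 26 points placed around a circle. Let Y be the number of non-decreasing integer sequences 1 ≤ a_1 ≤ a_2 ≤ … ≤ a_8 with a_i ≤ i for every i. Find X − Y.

741470

Non-crossing perfect matchings of 2n points on a circle are counted by C_n; with 26 points, n = 13. So X = C_13 = 742900.
Such sub-staircase sequences of length n are counted by C_n; here n = 8. So Y = C_8 = 1430.
X − Y = 742900 − 1430 = 741470.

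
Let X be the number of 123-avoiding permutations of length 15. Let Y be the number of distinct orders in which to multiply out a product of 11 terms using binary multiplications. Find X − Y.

9678049

Permutations of [n] avoiding any single length-3 pattern are counted by C_n; here n = 15. So X = C_15 = 9694845.
Bracketing 11 factors into binary products is counted by C_{11−1} = C_10. So Y = C_10 = 16796.
X − Y = 9694845 − 16796 = 9678049.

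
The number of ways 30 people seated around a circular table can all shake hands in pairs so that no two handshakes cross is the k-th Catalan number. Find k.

With 30 = 2·15 people, non-crossing handshake pairings are non-crossing perfect matchings on a circle, counted by C_15.

15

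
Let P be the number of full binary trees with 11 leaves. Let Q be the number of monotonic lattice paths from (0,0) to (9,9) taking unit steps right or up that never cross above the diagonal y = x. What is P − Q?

A full binary tree with L leaves has L−1 internal nodes and is counted by C_{L−1}; L = 11 gives C_10. So P = C_10 = 16796.
Sub-diagonal monotone paths from (0,0) to (9,9) biject with Dyck paths of semilength 9, giving C_9. So Q = C_9 = 4862.
P − Q = 16796 − 4862 = 11934.

11934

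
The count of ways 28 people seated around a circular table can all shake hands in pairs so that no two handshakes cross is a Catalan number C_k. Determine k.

14

Non-crossing handshake pairings of 2n people are counted by C_n; 28 people gives n = 14.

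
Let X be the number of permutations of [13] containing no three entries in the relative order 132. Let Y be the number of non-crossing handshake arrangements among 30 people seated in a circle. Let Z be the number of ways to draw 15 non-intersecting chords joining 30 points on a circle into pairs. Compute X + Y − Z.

742900

For any fixed pattern of length 3, the pattern-avoiding permutations of [13] number C_13. So X = C_13 = 742900.
Non-crossing handshake pairings of 2n people are counted by C_n; 30 people gives n = 15. So Y = C_15 = 9694845.
Pairing 30 circle points by 15 non-crossing chords gives C_15 matchings. So Z = C_15 = 9694845.
X + Y − Z = 742900 + 9694845 − 9694845 = 742900.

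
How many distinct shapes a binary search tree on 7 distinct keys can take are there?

Binary trees (left/right distinguished) on n nodes are counted by C_n; here n = 7.
C_7 = C_6 · 2(2·6+1)/(6+2) = 132 · 26/8 = 429.

429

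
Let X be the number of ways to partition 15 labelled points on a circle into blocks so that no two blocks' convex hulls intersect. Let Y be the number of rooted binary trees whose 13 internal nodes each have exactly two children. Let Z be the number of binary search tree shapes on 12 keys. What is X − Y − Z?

The non-crossing partitions of [15] form a lattice of size C_15. So X = C_15 = 9694845.
Full binary trees with n internal nodes are counted by C_n; here n = 13. So Y = C_13 = 742900.
Rooted binary trees with 12 nodes (each child slot possibly empty) number C_12. So Z = C_12 = 208012.
X − Y − Z = 9694845 − 742900 − 208012 = 8743933.

8743933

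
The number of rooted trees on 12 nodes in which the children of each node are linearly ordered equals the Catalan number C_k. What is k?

A rooted plane tree on 12 nodes has 11 edges, and such trees are counted by C_11.

11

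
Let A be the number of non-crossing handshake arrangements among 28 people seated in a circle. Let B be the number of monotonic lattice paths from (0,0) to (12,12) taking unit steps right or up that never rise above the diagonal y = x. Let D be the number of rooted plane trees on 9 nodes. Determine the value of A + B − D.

2881022

With 28 = 2·14 people, non-crossing handshake pairings are non-crossing perfect matchings on a circle, counted by C_14. So A = C_14 = 2674440.
Sub-diagonal monotone paths from (0,0) to (12,12) biject with Dyck paths of semilength 12, giving C_12. So B = C_12 = 208012.
A rooted plane tree on 9 nodes has 8 edges, and such trees are counted by C_8. So D = C_8 = 1430.
A + B − D = 2674440 + 208012 − 1430 = 2881022.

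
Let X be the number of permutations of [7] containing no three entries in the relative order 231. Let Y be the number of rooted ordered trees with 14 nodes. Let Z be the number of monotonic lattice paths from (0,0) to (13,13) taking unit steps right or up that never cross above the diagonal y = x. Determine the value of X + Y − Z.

429

Permutations of [n] avoiding any single length-3 pattern are counted by C_n; here n = 7. So X = C_7 = 429.
Rooted ordered (plane) trees on m nodes have m−1 edges and are counted by C_{m−1}; m = 14 gives C_13. So Y = C_13 = 742900.
Sub-diagonal monotone paths from (0,0) to (13,13) biject with Dyck paths of semilength 13, giving C_13. So Z = C_13 = 742900.
X + Y − Z = 429 + 742900 − 742900 = 429.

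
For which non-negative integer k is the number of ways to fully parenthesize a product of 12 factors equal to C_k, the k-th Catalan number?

11

Parenthesizations of m factors correspond to full binary trees with m leaves, counted by C_{m−1}; m = 12 gives C_11.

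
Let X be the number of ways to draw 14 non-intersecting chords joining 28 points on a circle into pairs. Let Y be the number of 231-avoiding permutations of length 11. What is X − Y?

Non-crossing perfect matchings of 2n points on a circle are counted by C_n; with 28 points, n = 14. So X = C_14 = 2674440.
Permutations of [n] avoiding any single length-3 pattern are counted by C_n; here n = 11. So Y = C_11 = 58786.
X − Y = 2674440 − 58786 = 2615654.

2615654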